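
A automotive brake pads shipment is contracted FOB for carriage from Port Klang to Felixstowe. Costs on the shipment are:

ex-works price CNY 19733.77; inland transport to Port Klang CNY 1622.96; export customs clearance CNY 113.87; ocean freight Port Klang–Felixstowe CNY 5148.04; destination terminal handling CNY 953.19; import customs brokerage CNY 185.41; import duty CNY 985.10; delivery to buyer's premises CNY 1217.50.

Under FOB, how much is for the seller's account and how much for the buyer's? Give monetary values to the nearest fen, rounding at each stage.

Seller: CNY 21470.60; buyer: CNY 8489.24

FOB: the seller bears costs until goods are on board at the origin port; the buyer bears freight, insurance and all costs thereafter.
Seller's account: goods 19733.77 + inland to port 1622.96 + export clearance 113.87 = 21470.60
Buyer's account: freight 5148.04 + destination terminal 953.19 + brokerage 185.41 + duty 985.10 + delivery 1217.50 = 8489.24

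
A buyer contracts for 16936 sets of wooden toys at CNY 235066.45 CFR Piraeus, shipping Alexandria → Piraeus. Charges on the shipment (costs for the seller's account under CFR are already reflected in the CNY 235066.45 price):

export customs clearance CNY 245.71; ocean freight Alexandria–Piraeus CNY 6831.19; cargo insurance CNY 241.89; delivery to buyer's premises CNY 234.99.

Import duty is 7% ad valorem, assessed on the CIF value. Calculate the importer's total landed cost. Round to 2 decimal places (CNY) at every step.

CFR: the seller pays costs through ocean freight to the destination port, but not insurance.
Already in the invoice (seller's account under CFR): export clearance, freight — exclude.
CIF value = CFR price + insurance = 235066.45 + 241.89 = 235308.34
Import duty = 235308.34 × 7% = 16471.58
Buyer bears: insurance 241.89 + delivery 234.99 + duty 16471.58 = 16948.46
Landed cost = invoice 235066.45 + 16948.46 = 252014.91

Total landed cost: CNY 252014.91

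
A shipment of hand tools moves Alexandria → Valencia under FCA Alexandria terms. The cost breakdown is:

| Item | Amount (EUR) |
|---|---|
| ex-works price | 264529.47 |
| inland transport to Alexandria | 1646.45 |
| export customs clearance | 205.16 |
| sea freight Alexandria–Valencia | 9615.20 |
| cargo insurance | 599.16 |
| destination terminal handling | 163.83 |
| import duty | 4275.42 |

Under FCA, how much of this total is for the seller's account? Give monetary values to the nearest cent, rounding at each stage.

FCA: the seller delivers export-cleared goods to the carrier; the buyer bears costs from that point.
Seller's account: goods 264529.47 + inland to port 1646.45 + export clearance 205.16 = 266381.08
Buyer's account: freight 9615.20 + insurance 599.16 + destination terminal 163.83 + duty 4275.42 = 14653.61

Seller's account: EUR 266381.08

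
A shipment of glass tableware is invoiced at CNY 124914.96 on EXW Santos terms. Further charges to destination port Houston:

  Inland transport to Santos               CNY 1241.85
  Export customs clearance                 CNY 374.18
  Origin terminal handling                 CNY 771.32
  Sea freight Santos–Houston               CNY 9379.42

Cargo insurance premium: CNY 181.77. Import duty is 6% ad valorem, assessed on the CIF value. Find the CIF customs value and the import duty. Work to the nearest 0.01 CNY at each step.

CIF = EXW price + pre-shipment costs + freight + insurance
CIF = 124914.96 + 1241.85 + 374.18 + 771.32 + 9379.42 + 181.77 = 136863.50
Import duty = 136863.50 × 6% = 8211.81

CIF value: CNY 136863.50; import duty: CNY 8211.81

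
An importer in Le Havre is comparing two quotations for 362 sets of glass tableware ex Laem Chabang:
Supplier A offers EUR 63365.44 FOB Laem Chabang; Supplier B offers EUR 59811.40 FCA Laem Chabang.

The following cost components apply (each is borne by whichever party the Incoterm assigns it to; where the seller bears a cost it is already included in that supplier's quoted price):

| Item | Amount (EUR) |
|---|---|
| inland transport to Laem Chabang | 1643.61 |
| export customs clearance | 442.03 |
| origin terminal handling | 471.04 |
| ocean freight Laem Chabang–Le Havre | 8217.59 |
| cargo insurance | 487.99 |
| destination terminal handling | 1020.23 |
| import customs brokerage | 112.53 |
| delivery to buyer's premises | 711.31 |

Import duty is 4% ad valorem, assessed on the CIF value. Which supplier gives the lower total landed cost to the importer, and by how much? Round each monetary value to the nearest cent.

Supplier B is cheaper by EUR 3206.32

Supplier A (FOB):
CIF value = FOB price + freight + insurance = 63365.44 + 8217.59 + 487.99 = 72071.02
Import duty = 72071.02 × 4% = 2882.84
Buyer bears (A): 8217.59 + 487.99 + 1020.23 + 112.53 + 711.31 = 10549.65
Landed cost (A) = invoice 63365.44 + 10549.65 + duty 2882.84 = 76797.93
Supplier B (FCA):
CIF value = FCA price + origin terminal + freight + insurance = 59811.40 + 471.04 + 8217.59 + 487.99 = 68988.02
Import duty = 68988.02 × 4% = 2759.52
Buyer bears (B): 471.04 + 8217.59 + 487.99 + 1020.23 + 112.53 + 711.31 = 11020.69
Landed cost (B) = invoice 59811.40 + 11020.69 + duty 2759.52 = 73591.61
Difference = |76797.93 − 73591.61| = 3206.32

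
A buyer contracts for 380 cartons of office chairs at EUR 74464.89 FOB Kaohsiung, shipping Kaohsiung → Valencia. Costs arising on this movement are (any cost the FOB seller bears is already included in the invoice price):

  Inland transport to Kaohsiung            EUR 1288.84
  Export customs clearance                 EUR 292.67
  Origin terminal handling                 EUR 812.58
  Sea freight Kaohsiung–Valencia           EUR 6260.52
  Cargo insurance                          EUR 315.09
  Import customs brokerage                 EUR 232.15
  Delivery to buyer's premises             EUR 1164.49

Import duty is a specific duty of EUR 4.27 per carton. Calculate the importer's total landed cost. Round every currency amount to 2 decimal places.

FOB: the seller bears costs until goods are on board at the origin port; the buyer bears freight, insurance and all costs thereafter.
Already in the invoice (seller's account under FOB): inland to port, export clearance, origin terminal — exclude.
CIF value = FOB price + freight + insurance = 74464.89 + 6260.52 + 315.09 = 81040.50
Import duty = 380 × 4.27 = 1622.60
Buyer bears: freight 6260.52 + insurance 315.09 + brokerage 232.15 + delivery 1164.49 + duty 1622.60 = 9594.85
Landed cost = invoice 74464.89 + 9594.85 = 84059.74

Total landed cost: EUR 84059.74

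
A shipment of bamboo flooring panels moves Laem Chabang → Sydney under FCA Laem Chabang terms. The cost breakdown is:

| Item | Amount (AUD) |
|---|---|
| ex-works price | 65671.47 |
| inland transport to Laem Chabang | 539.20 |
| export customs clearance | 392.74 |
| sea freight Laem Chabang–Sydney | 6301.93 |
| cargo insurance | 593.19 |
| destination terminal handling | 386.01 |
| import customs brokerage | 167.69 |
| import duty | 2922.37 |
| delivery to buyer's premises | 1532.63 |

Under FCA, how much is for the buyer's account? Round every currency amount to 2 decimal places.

FCA: the seller delivers export-cleared goods to the carrier; the buyer bears costs from that point.
Seller's account: goods 65671.47 + inland to port 539.20 + export clearance 392.74 = 66603.41
Buyer's account: freight 6301.93 + insurance 593.19 + destination terminal 386.01 + brokerage 167.69 + duty 2922.37 + delivery 1532.63 = 11903.82

Buyer's account: AUD 11903.82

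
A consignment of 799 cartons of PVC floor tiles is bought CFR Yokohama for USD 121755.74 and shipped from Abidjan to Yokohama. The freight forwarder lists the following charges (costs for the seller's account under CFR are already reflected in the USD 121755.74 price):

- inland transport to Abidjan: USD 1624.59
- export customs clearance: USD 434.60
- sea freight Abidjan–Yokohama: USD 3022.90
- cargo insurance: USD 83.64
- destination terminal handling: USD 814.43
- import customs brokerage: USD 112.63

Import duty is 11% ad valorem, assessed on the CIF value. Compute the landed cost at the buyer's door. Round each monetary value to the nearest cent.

CFR: the seller pays costs through ocean freight to the destination port, but not insurance.
Already in the invoice (seller's account under CFR): inland to port, export clearance, freight — exclude.
CIF value = CFR price + insurance = 121755.74 + 83.64 = 121839.38
Import duty = 121839.38 × 11% = 13402.33
Buyer bears: insurance 83.64 + destination terminal 814.43 + brokerage 112.63 + duty 13402.33 = 14413.03
Landed cost = invoice 121755.74 + 14413.03 = 136168.77

Total landed cost: USD 136168.77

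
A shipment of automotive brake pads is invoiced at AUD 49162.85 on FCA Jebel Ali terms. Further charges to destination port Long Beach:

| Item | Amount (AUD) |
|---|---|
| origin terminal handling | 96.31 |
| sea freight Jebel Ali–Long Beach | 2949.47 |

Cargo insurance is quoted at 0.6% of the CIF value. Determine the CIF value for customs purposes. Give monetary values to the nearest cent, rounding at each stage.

Let C be the CIF value. C = FCA price + pre-shipment costs + freight + 0.6% × C
C − 0.6% × C = 49162.85 + 96.31 + 2949.47
0.994 × C = 52208.63
C = 52208.63 / 0.994 = 52523.77
Insurance premium = 0.6% × 52523.77 = 315.14

CIF value: AUD 52523.77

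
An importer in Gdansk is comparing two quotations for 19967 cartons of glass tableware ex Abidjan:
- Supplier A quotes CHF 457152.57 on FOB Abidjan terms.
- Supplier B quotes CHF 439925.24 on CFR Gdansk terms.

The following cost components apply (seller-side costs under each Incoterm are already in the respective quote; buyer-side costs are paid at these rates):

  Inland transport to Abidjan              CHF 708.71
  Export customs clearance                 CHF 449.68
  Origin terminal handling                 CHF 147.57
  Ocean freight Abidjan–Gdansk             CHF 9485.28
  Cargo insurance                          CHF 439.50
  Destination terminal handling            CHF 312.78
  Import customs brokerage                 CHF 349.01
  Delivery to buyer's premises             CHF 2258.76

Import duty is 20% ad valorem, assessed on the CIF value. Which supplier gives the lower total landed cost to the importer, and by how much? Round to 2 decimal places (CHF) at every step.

Supplier A (FOB):
CIF value = FOB price + freight + insurance = 457152.57 + 9485.28 + 439.50 = 467077.35
Import duty = 467077.35 × 20% = 93415.47
Buyer bears (A): 9485.28 + 439.50 + 312.78 + 349.01 + 2258.76 = 12845.33
Landed cost (A) = invoice 457152.57 + 12845.33 + duty 93415.47 = 563413.37
Supplier B (CFR):
CIF value = CFR price + insurance = 439925.24 + 439.50 = 440364.74
Import duty = 440364.74 × 20% = 88072.95
Buyer bears (B): 439.50 + 312.78 + 349.01 + 2258.76 = 3360.05
Landed cost (B) = invoice 439925.24 + 3360.05 + duty 88072.95 = 531358.24
Difference = |563413.37 − 531358.24| = 32055.13

Supplier B is cheaper by CHF 32055.13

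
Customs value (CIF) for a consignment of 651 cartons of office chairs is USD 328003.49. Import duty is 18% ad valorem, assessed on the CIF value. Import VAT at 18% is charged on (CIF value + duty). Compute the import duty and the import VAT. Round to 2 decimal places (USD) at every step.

Import duty: USD 59040.63; import VAT: USD 69667.94

Import duty = 328003.49 × 18% = 59040.63
VAT base = CIF + duty = 328003.49 + 59040.63 = 387044.12
Import VAT = 387044.12 × 18% = 69667.94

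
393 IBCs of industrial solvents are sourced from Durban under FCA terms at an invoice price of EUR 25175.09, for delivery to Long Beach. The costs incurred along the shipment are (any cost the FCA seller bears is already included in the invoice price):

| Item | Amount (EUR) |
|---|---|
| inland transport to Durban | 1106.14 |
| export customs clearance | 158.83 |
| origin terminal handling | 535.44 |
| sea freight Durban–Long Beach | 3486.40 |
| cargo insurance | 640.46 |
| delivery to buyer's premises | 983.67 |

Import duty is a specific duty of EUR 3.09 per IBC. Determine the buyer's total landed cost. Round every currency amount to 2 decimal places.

FCA: the seller delivers export-cleared goods to the carrier; the buyer bears costs from that point.
Already in the invoice (seller's account under FCA): inland to port, export clearance — exclude.
CIF value = FCA price + origin terminal + freight + insurance = 25175.09 + 535.44 + 3486.40 + 640.46 = 29837.39
Import duty = 393 × 3.09 = 1214.37
Buyer bears: origin terminal 535.44 + freight 3486.40 + insurance 640.46 + delivery 983.67 + duty 1214.37 = 6860.34
Landed cost = invoice 25175.09 + 6860.34 = 32035.43

Total landed cost: EUR 32035.43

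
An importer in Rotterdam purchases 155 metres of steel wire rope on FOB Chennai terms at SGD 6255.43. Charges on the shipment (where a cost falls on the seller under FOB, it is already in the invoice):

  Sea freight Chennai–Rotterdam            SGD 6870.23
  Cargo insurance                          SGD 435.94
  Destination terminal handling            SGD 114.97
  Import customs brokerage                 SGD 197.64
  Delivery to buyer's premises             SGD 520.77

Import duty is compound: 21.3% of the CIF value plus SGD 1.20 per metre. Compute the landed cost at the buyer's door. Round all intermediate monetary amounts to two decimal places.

FOB: the seller bears costs until goods are on board at the origin port; the buyer bears freight, insurance and all costs thereafter.
CIF value = FOB price + freight + insurance = 6255.43 + 6870.23 + 435.94 = 13561.60
Ad valorem component: 13561.60 × 21.3% = 2888.62
Specific component: 155 × 1.20 = 186.00
Import duty = 2888.62 + 186.00 = 3074.62
Buyer bears: freight 6870.23 + insurance 435.94 + destination terminal 114.97 + brokerage 197.64 + delivery 520.77 + duty 3074.62 = 11214.17
Landed cost = invoice 6255.43 + 11214.17 = 17469.60

Total landed cost: SGD 17469.60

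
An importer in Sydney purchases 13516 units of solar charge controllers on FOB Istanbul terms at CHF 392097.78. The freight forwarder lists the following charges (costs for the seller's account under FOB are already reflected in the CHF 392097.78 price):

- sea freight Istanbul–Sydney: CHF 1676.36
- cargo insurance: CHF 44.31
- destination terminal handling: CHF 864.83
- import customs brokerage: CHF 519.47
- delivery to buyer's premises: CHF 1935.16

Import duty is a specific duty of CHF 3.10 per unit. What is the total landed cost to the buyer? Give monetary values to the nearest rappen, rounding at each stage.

FOB: the seller bears costs until goods are on board at the origin port; the buyer bears freight, insurance and all costs thereafter.
CIF value = FOB price + freight + insurance = 392097.78 + 1676.36 + 44.31 = 393818.45
Import duty = 13516 × 3.10 = 41899.60
Buyer bears: freight 1676.36 + insurance 44.31 + destination terminal 864.83 + brokerage 519.47 + delivery 1935.16 + duty 41899.60 = 46939.73
Landed cost = invoice 392097.78 + 46939.73 = 439037.51

Total landed cost: CHF 439037.51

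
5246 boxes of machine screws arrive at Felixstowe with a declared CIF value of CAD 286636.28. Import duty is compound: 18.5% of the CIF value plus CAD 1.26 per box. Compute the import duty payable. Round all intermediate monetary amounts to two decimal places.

Import duty: CAD 59637.67

Ad valorem component: 286636.28 × 18.5% = 53027.71
Specific component: 5246 × 1.26 = 6609.96
Import duty = 53027.71 + 6609.96 = 59637.67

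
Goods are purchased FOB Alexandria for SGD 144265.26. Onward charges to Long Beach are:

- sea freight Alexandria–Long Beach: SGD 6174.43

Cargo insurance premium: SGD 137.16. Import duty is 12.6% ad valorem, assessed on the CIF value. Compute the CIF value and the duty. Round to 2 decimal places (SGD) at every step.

CIF value: SGD 150576.85; import duty: SGD 18972.68

CIF = FOB price + freight + insurance
CIF = 144265.26 + 6174.43 + 137.16 = 150576.85
Import duty = 150576.85 × 12.6% = 18972.68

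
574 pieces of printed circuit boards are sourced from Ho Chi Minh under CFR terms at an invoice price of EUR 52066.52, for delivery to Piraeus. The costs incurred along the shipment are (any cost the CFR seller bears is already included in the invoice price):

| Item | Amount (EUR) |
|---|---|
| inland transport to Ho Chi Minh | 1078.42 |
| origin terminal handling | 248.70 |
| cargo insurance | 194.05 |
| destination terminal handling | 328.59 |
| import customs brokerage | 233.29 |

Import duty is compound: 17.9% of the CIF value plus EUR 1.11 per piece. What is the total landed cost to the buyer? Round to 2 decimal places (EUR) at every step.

CFR: the seller pays costs through ocean freight to the destination port, but not insurance.
Already in the invoice (seller's account under CFR): inland to port, origin terminal — exclude.
CIF value = CFR price + insurance = 52066.52 + 194.05 = 52260.57
Ad valorem component: 52260.57 × 17.9% = 9354.64
Specific component: 574 × 1.11 = 637.14
Import duty = 9354.64 + 637.14 = 9991.78
Buyer bears: insurance 194.05 + destination terminal 328.59 + brokerage 233.29 + duty 9991.78 = 10747.71
Landed cost = invoice 52066.52 + 10747.71 = 62814.23

Total landed cost: EUR 62814.23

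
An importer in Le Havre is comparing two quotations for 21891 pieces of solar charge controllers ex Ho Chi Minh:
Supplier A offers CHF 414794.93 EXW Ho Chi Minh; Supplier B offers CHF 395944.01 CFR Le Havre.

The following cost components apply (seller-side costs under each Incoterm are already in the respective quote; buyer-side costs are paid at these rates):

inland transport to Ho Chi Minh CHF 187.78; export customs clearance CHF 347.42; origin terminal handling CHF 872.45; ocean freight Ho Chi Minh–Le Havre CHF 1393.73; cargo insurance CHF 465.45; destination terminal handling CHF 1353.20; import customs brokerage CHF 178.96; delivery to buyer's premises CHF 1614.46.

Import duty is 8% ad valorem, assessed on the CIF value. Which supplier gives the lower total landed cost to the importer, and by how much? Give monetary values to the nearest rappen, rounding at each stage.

Supplier A (EXW):
CIF value = EXW price + inland to port + export clearance + origin terminal + freight + insurance = 414794.93 + 187.78 + 347.42 + 872.45 + 1393.73 + 465.45 = 418061.76
Import duty = 418061.76 × 8% = 33444.94
Buyer bears (A): 187.78 + 347.42 + 872.45 + 1393.73 + 465.45 + 1353.20 + 178.96 + 1614.46 = 6413.45
Landed cost (A) = invoice 414794.93 + 6413.45 + duty 33444.94 = 454653.32
Supplier B (CFR):
CIF value = CFR price + insurance = 395944.01 + 465.45 = 396409.46
Import duty = 396409.46 × 8% = 31712.76
Buyer bears (B): 465.45 + 1353.20 + 178.96 + 1614.46 = 3612.07
Landed cost (B) = invoice 395944.01 + 3612.07 + duty 31712.76 = 431268.84
Difference = |454653.32 − 431268.84| = 23384.48

Supplier B is cheaper by CHF 23384.48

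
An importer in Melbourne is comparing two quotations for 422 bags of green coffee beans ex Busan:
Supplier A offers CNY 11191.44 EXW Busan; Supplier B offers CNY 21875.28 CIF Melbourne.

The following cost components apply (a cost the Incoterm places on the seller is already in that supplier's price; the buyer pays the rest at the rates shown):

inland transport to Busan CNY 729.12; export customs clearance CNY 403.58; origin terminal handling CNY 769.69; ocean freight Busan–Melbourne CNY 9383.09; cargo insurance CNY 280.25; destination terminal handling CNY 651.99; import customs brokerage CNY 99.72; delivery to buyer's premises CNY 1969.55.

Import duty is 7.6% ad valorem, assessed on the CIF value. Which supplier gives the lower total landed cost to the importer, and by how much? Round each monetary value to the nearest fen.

Supplier B is cheaper by CNY 948.91

Supplier A (EXW):
CIF value = EXW price + inland to port + export clearance + origin terminal + freight + insurance = 11191.44 + 729.12 + 403.58 + 769.69 + 9383.09 + 280.25 = 22757.17
Import duty = 22757.17 × 7.6% = 1729.54
Buyer bears (A): 729.12 + 403.58 + 769.69 + 9383.09 + 280.25 + 651.99 + 99.72 + 1969.55 = 14286.99
Landed cost (A) = invoice 11191.44 + 14286.99 + duty 1729.54 = 27207.97
Supplier B (CIF):
The CIF price already equals the CIF value: 21875.28
Import duty = 21875.28 × 7.6% = 1662.52
Buyer bears (B): 651.99 + 99.72 + 1969.55 = 2721.26
Landed cost (B) = invoice 21875.28 + 2721.26 + duty 1662.52 = 26259.06
Difference = |27207.97 − 26259.06| = 948.91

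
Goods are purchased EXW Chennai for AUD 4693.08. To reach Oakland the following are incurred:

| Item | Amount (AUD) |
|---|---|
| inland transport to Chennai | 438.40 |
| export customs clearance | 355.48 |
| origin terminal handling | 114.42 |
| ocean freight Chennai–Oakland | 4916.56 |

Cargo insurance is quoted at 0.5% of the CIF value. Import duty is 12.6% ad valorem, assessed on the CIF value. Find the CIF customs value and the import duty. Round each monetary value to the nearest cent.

CIF value: AUD 10570.79; import duty: AUD 1331.92

Let C be the CIF value. C = EXW price + pre-shipment costs + freight + 0.5% × C
C − 0.5% × C = 4693.08 + 438.40 + 355.48 + 114.42 + 4916.56
0.995 × C = 10517.94
C = 10517.94 / 0.995 = 10570.79
Insurance premium = 0.5% × 10570.79 = 52.85
Import duty = 10570.79 × 12.6% = 1331.92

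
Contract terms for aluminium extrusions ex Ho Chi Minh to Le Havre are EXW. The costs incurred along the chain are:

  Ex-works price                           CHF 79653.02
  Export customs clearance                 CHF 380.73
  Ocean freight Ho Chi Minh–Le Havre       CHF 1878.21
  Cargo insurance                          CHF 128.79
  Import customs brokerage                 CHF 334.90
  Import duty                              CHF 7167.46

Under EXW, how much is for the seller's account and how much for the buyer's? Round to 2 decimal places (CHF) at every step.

EXW: the seller makes goods available at their premises; the buyer bears all onward costs.
Seller's account: goods 79653.02 = 79653.02
Buyer's account: export clearance 380.73 + freight 1878.21 + insurance 128.79 + brokerage 334.90 + duty 7167.46 = 9890.09

Seller: CHF 79653.02; buyer: CHF 9890.09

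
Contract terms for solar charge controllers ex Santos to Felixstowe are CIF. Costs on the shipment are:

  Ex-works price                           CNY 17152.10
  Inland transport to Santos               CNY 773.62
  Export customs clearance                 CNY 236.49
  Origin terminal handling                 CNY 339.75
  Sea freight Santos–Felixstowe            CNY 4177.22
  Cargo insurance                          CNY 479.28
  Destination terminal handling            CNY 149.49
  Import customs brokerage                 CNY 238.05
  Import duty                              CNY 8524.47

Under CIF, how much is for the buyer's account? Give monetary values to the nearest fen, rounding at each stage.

Buyer's account: CNY 8912.01

CIF: the seller pays costs through ocean freight and marine insurance to the destination port.
Seller's account: goods 17152.10 + inland to port 773.62 + export clearance 236.49 + origin terminal 339.75 + freight 4177.22 + insurance 479.28 = 23158.46
Buyer's account: destination terminal 149.49 + brokerage 238.05 + duty 8524.47 = 8912.01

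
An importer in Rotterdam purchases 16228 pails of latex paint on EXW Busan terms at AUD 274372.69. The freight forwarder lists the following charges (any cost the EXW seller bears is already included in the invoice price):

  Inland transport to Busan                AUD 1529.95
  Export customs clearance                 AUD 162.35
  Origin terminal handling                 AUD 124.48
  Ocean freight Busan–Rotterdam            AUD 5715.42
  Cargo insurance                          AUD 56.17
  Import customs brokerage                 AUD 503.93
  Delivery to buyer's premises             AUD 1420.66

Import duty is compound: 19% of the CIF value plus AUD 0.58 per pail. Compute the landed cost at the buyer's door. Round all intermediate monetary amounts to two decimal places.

EXW: the seller makes goods available at their premises; the buyer bears all onward costs.
CIF value = EXW price + inland to port + export clearance + origin terminal + freight + insurance = 274372.69 + 1529.95 + 162.35 + 124.48 + 5715.42 + 56.17 = 281961.06
Ad valorem component: 281961.06 × 19% = 53572.60
Specific component: 16228 × 0.58 = 9412.24
Import duty = 53572.60 + 9412.24 = 62984.84
Buyer bears: inland to port 1529.95 + export clearance 162.35 + origin terminal 124.48 + freight 5715.42 + insurance 56.17 + brokerage 503.93 + delivery 1420.66 + duty 62984.84 = 72497.80
Landed cost = invoice 274372.69 + 72497.80 = 346870.49

Total landed cost: AUD 346870.49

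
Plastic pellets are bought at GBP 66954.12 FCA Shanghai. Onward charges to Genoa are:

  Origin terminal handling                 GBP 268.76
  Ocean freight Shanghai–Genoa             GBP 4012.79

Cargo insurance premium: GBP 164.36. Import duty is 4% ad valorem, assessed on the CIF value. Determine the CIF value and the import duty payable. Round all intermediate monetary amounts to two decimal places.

CIF = FCA price + pre-shipment costs + freight + insurance
CIF = 66954.12 + 268.76 + 4012.79 + 164.36 = 71400.03
Import duty = 71400.03 × 4% = 2856.00

CIF value: GBP 71400.03; import duty: GBP 2856.00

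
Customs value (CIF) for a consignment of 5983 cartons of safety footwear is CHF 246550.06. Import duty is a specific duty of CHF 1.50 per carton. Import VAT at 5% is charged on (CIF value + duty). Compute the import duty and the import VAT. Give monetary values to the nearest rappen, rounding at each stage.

Import duty = 5983 × 1.50 = 8974.50
VAT base = CIF + duty = 246550.06 + 8974.50 = 255524.56
Import VAT = 255524.56 × 5% = 12776.23

Import duty: CHF 8974.50; import VAT: CHF 12776.23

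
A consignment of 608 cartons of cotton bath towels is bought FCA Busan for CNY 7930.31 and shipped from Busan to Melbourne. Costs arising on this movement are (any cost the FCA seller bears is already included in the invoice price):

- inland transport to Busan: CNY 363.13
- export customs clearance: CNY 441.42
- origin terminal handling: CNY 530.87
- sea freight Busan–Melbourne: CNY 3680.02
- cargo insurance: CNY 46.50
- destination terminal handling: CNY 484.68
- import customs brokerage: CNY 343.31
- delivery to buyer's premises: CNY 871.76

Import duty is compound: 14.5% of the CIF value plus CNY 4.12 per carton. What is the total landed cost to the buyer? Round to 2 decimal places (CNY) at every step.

FCA: the seller delivers export-cleared goods to the carrier; the buyer bears costs from that point.
Already in the invoice (seller's account under FCA): inland to port, export clearance — exclude.
CIF value = FCA price + origin terminal + freight + insurance = 7930.31 + 530.87 + 3680.02 + 46.50 = 12187.70
Ad valorem component: 12187.70 × 14.5% = 1767.22
Specific component: 608 × 4.12 = 2504.96
Import duty = 1767.22 + 2504.96 = 4272.18
Buyer bears: origin terminal 530.87 + freight 3680.02 + insurance 46.50 + destination terminal 484.68 + brokerage 343.31 + delivery 871.76 + duty 4272.18 = 10229.32
Landed cost = invoice 7930.31 + 10229.32 = 18159.63

Total landed cost: CNY 18159.63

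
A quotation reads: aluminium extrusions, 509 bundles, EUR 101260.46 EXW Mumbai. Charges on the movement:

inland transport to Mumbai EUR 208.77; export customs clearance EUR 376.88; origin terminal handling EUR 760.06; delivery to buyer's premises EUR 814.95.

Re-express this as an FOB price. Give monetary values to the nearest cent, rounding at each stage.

Not relevant to the conversion: delivery — on the buyer under both terms; not part of either seller's price.
From EXW to FOB, the seller additionally bears: inland to port, export clearance, origin terminal.
FOB price = 101260.46 + 208.77 + 376.88 + 760.06 = 102606.17

FOB price: EUR 102606.17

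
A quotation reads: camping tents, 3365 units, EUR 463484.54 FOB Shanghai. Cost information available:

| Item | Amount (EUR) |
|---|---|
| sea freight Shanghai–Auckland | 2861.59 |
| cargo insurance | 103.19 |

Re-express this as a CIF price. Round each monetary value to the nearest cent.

CIF price: EUR 466449.32

From FOB to CIF, the seller additionally bears: freight, insurance.
CIF price = 463484.54 + 2861.59 + 103.19 = 466449.32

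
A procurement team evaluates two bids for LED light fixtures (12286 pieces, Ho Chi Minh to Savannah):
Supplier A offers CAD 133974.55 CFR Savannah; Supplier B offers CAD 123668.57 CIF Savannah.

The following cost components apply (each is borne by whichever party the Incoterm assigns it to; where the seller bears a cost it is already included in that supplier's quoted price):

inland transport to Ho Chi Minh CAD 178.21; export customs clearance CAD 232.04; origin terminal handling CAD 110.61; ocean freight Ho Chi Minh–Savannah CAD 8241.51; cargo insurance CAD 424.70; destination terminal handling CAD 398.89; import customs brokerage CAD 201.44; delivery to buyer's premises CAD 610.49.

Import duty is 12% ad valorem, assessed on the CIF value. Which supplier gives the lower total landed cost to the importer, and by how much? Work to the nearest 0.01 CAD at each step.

Supplier A (CFR):
CIF value = CFR price + insurance = 133974.55 + 424.70 = 134399.25
Import duty = 134399.25 × 12% = 16127.91
Buyer bears (A): 424.70 + 398.89 + 201.44 + 610.49 = 1635.52
Landed cost (A) = invoice 133974.55 + 1635.52 + duty 16127.91 = 151737.98
Supplier B (CIF):
The CIF price already equals the CIF value: 123668.57
Import duty = 123668.57 × 12% = 14840.23
Buyer bears (B): 398.89 + 201.44 + 610.49 = 1210.82
Landed cost (B) = invoice 123668.57 + 1210.82 + duty 14840.23 = 139719.62
Difference = |151737.98 − 139719.62| = 12018.36

Supplier B is cheaper by CAD 12018.36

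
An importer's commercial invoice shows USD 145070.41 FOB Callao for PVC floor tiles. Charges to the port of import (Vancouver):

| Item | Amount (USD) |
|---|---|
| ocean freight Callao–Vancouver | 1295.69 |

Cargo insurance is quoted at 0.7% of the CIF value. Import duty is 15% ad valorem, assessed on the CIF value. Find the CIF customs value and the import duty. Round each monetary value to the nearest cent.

Let C be the CIF value. C = FOB price + freight + 0.7% × C
C − 0.7% × C = 145070.41 + 1295.69
0.993 × C = 146366.10
C = 146366.10 / 0.993 = 147397.89
Insurance premium = 0.7% × 147397.89 = 1031.79
Import duty = 147397.89 × 15% = 22109.68

CIF value: USD 147397.89; import duty: USD 22109.68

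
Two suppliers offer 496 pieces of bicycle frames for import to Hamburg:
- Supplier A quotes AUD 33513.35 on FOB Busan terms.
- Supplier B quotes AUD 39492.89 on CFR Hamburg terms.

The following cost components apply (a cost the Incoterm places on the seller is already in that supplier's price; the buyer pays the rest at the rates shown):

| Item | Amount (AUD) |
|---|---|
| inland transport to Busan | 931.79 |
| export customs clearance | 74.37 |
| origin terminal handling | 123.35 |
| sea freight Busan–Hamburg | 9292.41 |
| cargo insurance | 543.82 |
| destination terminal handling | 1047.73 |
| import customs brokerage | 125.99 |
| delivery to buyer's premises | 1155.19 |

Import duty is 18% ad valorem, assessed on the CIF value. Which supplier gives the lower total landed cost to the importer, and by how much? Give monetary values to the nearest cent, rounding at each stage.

Supplier B is cheaper by AUD 3909.18

Supplier A (FOB):
CIF value = FOB price + freight + insurance = 33513.35 + 9292.41 + 543.82 = 43349.58
Import duty = 43349.58 × 18% = 7802.92
Buyer bears (A): 9292.41 + 543.82 + 1047.73 + 125.99 + 1155.19 = 12165.14
Landed cost (A) = invoice 33513.35 + 12165.14 + duty 7802.92 = 53481.41
Supplier B (CFR):
CIF value = CFR price + insurance = 39492.89 + 543.82 = 40036.71
Import duty = 40036.71 × 18% = 7206.61
Buyer bears (B): 543.82 + 1047.73 + 125.99 + 1155.19 = 2872.73
Landed cost (B) = invoice 39492.89 + 2872.73 + duty 7206.61 = 49572.23
Difference = |53481.41 − 49572.23| = 3909.18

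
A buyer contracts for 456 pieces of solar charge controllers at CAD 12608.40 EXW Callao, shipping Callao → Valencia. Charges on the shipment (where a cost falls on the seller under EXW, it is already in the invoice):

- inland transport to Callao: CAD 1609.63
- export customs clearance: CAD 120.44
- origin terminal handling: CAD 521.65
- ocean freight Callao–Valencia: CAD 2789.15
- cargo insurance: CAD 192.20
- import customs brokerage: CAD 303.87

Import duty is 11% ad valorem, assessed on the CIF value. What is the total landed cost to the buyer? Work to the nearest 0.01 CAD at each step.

EXW: the seller makes goods available at their premises; the buyer bears all onward costs.
CIF value = EXW price + inland to port + export clearance + origin terminal + freight + insurance = 12608.40 + 1609.63 + 120.44 + 521.65 + 2789.15 + 192.20 = 17841.47
Import duty = 17841.47 × 11% = 1962.56
Buyer bears: inland to port 1609.63 + export clearance 120.44 + origin terminal 521.65 + freight 2789.15 + insurance 192.20 + brokerage 303.87 + duty 1962.56 = 7499.50
Landed cost = invoice 12608.40 + 7499.50 = 20107.90

Total landed cost: CAD 20107.90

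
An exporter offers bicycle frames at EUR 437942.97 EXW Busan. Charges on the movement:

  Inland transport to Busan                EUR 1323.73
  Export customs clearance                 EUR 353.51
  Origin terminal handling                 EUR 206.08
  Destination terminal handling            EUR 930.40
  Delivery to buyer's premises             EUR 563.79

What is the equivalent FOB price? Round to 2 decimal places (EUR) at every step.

Not relevant to the conversion: destination terminal, delivery — on the buyer under both terms; not part of either seller's price.
From EXW to FOB, the seller additionally bears: inland to port, export clearance, origin terminal.
FOB price = 437942.97 + 1323.73 + 353.51 + 206.08 = 439826.29

FOB price: EUR 439826.29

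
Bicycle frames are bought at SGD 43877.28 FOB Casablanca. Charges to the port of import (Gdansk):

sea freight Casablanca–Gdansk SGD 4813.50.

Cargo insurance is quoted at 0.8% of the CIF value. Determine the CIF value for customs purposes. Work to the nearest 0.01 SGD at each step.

Let C be the CIF value. C = FOB price + freight + 0.8% × C
C − 0.8% × C = 43877.28 + 4813.50
0.992 × C = 48690.78
C = 48690.78 / 0.992 = 49083.45
Insurance premium = 0.8% × 49083.45 = 392.67

CIF value: SGD 49083.45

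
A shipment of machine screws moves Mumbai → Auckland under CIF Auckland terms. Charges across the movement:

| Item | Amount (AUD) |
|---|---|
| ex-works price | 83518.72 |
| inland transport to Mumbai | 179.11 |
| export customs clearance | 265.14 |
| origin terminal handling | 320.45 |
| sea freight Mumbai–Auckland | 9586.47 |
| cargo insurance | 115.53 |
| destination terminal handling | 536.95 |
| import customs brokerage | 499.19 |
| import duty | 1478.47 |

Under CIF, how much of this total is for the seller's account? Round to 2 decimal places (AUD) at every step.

Seller's account: AUD 93985.42

CIF: the seller pays costs through ocean freight and marine insurance to the destination port.
Seller's account: goods 83518.72 + inland to port 179.11 + export clearance 265.14 + origin terminal 320.45 + freight 9586.47 + insurance 115.53 = 93985.42
Buyer's account: destination terminal 536.95 + brokerage 499.19 + duty 1478.47 = 2514.61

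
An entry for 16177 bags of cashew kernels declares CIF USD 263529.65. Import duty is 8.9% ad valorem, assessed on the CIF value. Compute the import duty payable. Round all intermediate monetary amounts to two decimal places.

Import duty: USD 23454.14

Import duty = 263529.65 × 8.9% = 23454.14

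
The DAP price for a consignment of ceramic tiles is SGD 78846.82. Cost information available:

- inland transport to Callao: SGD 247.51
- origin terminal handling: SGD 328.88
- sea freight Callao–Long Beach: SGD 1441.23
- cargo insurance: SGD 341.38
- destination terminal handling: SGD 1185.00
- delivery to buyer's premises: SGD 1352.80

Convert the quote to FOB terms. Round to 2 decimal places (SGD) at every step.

Not relevant to the conversion: origin terminal, inland to port — on the seller under both DAP and FOB; already in the DAP price and stays in the FOB price.
From DAP to FOB, the seller no longer bears: freight, insurance, destination terminal, delivery.
FOB price = 78846.82 − 1441.23 − 341.38 − 1185.00 − 1352.80 = 74526.41

FOB price: SGD 74526.41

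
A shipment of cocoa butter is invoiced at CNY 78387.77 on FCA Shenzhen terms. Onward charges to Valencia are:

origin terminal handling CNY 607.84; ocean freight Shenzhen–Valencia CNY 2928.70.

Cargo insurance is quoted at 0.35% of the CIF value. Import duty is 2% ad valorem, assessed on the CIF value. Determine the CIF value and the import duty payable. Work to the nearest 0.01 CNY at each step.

CIF value: CNY 82212.05; import duty: CNY 1644.24

Let C be the CIF value. C = FCA price + pre-shipment costs + freight + 0.35% × C
C − 0.35% × C = 78387.77 + 607.84 + 2928.70
0.9965 × C = 81924.31
C = 81924.31 / 0.9965 = 82212.05
Insurance premium = 0.35% × 82212.05 = 287.74
Import duty = 82212.05 × 2% = 1644.24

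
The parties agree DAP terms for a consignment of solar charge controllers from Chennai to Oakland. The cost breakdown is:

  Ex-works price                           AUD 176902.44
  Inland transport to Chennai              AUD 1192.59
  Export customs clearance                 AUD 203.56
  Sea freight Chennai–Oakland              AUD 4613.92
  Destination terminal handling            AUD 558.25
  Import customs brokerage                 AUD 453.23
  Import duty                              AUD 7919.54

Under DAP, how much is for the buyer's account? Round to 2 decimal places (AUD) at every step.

Buyer's account: AUD 8372.77

DAP: the seller bears all costs to the named destination except import duty and clearance.
Seller's account: goods 176902.44 + inland to port 1192.59 + export clearance 203.56 + freight 4613.92 + destination terminal 558.25 = 183470.76
Buyer's account: brokerage 453.23 + duty 7919.54 = 8372.77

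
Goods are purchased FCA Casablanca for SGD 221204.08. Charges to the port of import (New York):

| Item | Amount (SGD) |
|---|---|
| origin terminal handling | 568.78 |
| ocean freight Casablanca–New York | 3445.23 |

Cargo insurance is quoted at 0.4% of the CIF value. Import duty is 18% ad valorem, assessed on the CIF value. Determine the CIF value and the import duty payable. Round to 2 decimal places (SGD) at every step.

CIF value: SGD 226122.58; import duty: SGD 40702.06

Let C be the CIF value. C = FCA price + pre-shipment costs + freight + 0.4% × C
C − 0.4% × C = 221204.08 + 568.78 + 3445.23
0.996 × C = 225218.09
C = 225218.09 / 0.996 = 226122.58
Insurance premium = 0.4% × 226122.58 = 904.49
Import duty = 226122.58 × 18% = 40702.06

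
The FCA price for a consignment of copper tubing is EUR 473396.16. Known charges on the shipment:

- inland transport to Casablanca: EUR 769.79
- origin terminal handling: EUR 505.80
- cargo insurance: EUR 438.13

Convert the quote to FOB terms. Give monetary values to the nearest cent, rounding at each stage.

FOB price: EUR 473901.96

Not relevant to the conversion: inland to port — on the seller under both FCA and FOB; already in the FCA price and stays in the FOB price. insurance — on the buyer under both terms; not part of either seller's price.
From FCA to FOB, the seller additionally bears: origin terminal.
FOB price = 473396.16 + 505.80 = 473901.96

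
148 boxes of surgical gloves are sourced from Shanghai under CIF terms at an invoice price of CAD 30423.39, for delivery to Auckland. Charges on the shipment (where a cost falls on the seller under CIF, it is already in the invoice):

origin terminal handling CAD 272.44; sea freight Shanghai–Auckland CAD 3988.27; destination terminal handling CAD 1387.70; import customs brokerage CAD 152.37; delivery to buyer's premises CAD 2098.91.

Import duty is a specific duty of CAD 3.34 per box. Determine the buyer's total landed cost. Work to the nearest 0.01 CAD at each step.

Total landed cost: CAD 34556.69

CIF: the seller pays costs through ocean freight and marine insurance to the destination port.
Already in the invoice (seller's account under CIF): origin terminal, freight — exclude.
The CIF price already equals the CIF value: 30423.39
Import duty = 148 × 3.34 = 494.32
Buyer bears: destination terminal 1387.70 + brokerage 152.37 + delivery 2098.91 + duty 494.32 = 4133.30
Landed cost = invoice 30423.39 + 4133.30 = 34556.69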